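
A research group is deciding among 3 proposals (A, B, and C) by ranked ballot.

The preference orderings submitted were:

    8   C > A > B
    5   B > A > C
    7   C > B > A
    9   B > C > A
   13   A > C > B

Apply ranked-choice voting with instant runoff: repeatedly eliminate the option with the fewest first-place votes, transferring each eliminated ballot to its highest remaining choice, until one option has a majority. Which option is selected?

C

Round 1: C 15, B 14, A 13. A has the fewest and is eliminated.
Round 2: C 28, B 14. C has a majority.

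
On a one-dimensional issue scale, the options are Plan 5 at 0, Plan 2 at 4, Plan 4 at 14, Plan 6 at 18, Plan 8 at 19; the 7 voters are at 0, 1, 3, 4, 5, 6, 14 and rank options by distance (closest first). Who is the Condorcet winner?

With single-peaked preferences on a line, the Condorcet winner is the candidate closest to the median voter.
The median voter (position 4) is closest to Plan 2 at 4.
Check: Plan 2 vs Plan 6 — voters closer to Plan 2: 6 of 7.

Plan 2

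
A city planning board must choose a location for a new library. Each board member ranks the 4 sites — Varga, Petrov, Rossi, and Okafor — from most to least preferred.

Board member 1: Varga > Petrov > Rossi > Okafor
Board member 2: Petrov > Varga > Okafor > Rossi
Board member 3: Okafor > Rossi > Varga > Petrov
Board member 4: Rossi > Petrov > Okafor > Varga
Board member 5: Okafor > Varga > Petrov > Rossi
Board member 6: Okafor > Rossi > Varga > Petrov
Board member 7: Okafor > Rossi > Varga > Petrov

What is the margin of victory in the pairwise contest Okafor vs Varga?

3

Ballots ranking Okafor above Varga: 5.
Ballots ranking Varga above Okafor: 2.
Okafor wins 5–2, a margin of 3.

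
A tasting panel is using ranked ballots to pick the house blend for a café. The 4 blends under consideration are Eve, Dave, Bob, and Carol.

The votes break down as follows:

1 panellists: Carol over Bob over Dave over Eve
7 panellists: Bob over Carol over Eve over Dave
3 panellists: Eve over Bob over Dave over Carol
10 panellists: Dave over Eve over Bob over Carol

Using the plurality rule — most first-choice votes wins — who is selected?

Dave

First-place vote totals:
  Eve: 3
  Dave: 10
  Bob: 7
  Carol: 1
Dave has the most first-place votes.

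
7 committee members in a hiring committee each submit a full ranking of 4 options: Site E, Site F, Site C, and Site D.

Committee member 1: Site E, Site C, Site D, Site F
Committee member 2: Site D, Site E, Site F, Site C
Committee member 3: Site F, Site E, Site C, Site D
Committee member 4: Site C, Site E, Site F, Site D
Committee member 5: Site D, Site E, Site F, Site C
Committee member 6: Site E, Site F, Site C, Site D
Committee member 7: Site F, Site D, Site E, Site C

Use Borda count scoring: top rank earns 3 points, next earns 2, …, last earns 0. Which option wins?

Site E

Borda scores:
  Site E: 3 + 2 + 2 + 2 + 2 + 3 + 1 = 15
  Site F: 0 + 1 + 3 + 1 + 1 + 2 + 3 = 11
  Site C: 2 + 0 + 1 + 3 + 0 + 1 + 0 = 7
  Site D: 1 + 3 + 0 + 0 + 3 + 0 + 2 = 9
Site E has the highest total.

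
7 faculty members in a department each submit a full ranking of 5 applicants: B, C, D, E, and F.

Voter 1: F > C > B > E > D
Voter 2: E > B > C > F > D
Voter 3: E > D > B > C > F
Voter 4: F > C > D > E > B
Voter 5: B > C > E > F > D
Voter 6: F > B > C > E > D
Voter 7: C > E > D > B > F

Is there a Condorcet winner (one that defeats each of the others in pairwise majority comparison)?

Head-to-head results (7 voters total):
B vs C: B wins 4–3.
B vs D: B wins 4–3.
B vs E: E wins 4–3.
B vs F: B wins 4–3.
C vs D: C wins 6–1.
C vs E: C wins 5–2.
C vs F: C wins 4–3.
D vs E: E wins 6–1.
D vs F: F wins 5–2.
E vs F: E wins 4–3.
No candidate beats all others: B beats C beats E beats B, a majority cycle.

No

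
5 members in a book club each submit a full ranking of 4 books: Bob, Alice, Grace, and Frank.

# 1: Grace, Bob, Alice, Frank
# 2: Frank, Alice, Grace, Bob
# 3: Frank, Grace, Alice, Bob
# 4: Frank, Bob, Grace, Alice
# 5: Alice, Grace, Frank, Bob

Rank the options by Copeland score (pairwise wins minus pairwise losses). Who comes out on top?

Pairwise results:
  Bob vs Alice: Alice wins 3–2.
  Bob vs Grace: Grace wins 4–1.
  Bob vs Frank: Frank wins 4–1.
  Alice vs Grace: Grace wins 3–2.
  Alice vs Frank: Frank wins 3–2.
  Grace vs Frank: Frank wins 3–2.
Copeland scores (wins − losses):
  Bob: 0 − 3 = -3
  Alice: 1 − 2 = -1
  Grace: 2 − 1 = 1
  Frank: 3 − 0 = 3
Frank has the best Copeland score.

Frank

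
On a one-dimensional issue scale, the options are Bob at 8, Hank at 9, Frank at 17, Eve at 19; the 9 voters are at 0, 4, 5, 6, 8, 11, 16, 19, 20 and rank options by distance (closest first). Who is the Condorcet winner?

With single-peaked preferences on a line, the Condorcet winner is the candidate closest to the median voter.
The median voter (position 8) is closest to Bob at 8.
Check: Bob vs Eve — voters closer to Bob: 6 of 9.

Bob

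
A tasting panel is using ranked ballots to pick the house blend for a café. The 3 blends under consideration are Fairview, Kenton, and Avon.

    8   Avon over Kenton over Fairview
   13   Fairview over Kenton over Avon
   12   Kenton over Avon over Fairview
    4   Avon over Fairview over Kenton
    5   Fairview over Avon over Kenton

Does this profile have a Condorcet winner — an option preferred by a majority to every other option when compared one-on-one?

No

Head-to-head results (42 voters total):
Fairview vs Kenton: Fairview wins 22–20.
Fairview vs Avon: Avon wins 24–18.
Kenton vs Avon: Kenton wins 25–17.
No candidate beats all others: Fairview beats Kenton beats Avon beats Fairview, a majority cycle.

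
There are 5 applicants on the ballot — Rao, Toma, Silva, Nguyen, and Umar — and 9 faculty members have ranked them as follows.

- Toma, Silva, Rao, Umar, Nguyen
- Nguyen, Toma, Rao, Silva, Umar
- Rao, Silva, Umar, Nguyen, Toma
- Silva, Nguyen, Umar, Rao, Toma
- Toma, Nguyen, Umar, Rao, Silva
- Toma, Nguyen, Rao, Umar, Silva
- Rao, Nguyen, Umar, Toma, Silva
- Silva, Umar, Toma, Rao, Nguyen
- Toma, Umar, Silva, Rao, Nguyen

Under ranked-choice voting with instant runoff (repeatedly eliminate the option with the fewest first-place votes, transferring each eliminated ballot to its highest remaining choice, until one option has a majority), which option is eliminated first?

Umar

Round 1: Toma 4, Rao 2, Silva 2, Nguyen 1, Umar 0. Umar has the fewest and is eliminated.
Round 2: Toma 4, Rao 2, Silva 2, Nguyen 1. Nguyen has the fewest and is eliminated.
Round 3: Toma 5, Rao 2, Silva 2. Toma has a majority.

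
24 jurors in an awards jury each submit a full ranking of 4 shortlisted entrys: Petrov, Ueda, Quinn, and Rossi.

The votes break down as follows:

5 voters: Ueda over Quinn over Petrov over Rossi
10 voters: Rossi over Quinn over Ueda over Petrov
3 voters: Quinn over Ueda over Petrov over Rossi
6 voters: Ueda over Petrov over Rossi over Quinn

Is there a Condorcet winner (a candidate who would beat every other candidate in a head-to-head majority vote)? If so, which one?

Head-to-head results (24 voters total):
Petrov vs Ueda: Ueda wins 24–0.
Petrov vs Quinn: Quinn wins 18–6.
Petrov vs Rossi: Petrov wins 14–10.
Ueda vs Quinn: Quinn wins 13–11.
Ueda vs Rossi: Ueda wins 14–10.
Quinn vs Rossi: Rossi wins 16–8.
No candidate beats all others: Petrov beats Rossi beats Quinn beats Petrov, a majority cycle.

There is no Condorcet winner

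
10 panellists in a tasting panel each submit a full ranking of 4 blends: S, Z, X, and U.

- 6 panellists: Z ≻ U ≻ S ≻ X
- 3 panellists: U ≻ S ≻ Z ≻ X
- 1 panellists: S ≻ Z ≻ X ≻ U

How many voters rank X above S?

Ballots ranking X above S: 0.
Ballots ranking S above X: 6+3+1 = 10.
So 0 of 10 voters prefer X to S.

0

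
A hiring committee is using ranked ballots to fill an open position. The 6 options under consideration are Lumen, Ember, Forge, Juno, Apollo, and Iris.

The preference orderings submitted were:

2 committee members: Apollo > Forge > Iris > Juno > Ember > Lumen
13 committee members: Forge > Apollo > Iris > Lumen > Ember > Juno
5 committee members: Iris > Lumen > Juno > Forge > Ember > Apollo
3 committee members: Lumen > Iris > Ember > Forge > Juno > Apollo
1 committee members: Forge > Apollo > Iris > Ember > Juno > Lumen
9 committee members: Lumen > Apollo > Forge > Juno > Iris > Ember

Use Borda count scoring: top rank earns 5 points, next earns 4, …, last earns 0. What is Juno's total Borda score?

41

Borda scores:
  Lumen: 2·0 + 13·2 + 5·4 + 3·5 + 0 + 9·5 = 106
  Ember: 2·1 + 13·1 + 5·1 + 3·3 + 2 + 9·0 = 31
  Forge: 2·4 + 13·5 + 5·2 + 3·2 + 5 + 9·3 = 121
  Juno: 2·2 + 13·0 + 5·3 + 3·1 + 1 + 9·2 = 41
  Apollo: 2·5 + 13·4 + 5·0 + 3·0 + 4 + 9·4 = 102
  Iris: 2·3 + 13·3 + 5·5 + 3·4 + 3 + 9·1 = 94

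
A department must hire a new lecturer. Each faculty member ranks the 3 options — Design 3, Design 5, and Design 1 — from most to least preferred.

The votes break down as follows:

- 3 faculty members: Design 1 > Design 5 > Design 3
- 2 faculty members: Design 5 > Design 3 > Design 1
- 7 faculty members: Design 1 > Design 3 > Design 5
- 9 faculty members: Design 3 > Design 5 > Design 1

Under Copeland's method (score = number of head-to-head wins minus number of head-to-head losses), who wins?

Design 3

Pairwise results:
  Design 3 vs Design 5: Design 3 wins 16–5.
  Design 3 vs Design 1: Design 3 wins 11–10.
  Design 5 vs Design 1: Design 5 wins 11–10.
Copeland scores (wins − losses):
  Design 3: 2 − 0 = 2
  Design 5: 1 − 1 = 0
  Design 1: 0 − 2 = -2
Design 3 has the best Copeland score.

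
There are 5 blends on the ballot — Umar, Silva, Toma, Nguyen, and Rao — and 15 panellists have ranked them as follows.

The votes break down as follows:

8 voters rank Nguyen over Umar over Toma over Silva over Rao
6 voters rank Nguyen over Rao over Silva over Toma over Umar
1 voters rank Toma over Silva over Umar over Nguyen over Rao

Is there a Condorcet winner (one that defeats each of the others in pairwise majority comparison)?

Yes

Head-to-head results (15 voters total):
Umar vs Silva: Umar wins 8–7.
Umar vs Toma: Umar wins 8–7.
Umar vs Nguyen: Nguyen wins 14–1.
Umar vs Rao: Umar wins 9–6.
Silva vs Toma: Toma wins 9–6.
Silva vs Nguyen: Nguyen wins 14–1.
Silva vs Rao: Silva wins 9–6.
Toma vs Nguyen: Nguyen wins 14–1.
Toma vs Rao: Toma wins 9–6.
Nguyen vs Rao: Nguyen wins 15–0.
Nguyen beats each rival — Umar (14–1), Silva (14–1), Toma (14–1), Rao (15–0) — so Nguyen is the Condorcet winner.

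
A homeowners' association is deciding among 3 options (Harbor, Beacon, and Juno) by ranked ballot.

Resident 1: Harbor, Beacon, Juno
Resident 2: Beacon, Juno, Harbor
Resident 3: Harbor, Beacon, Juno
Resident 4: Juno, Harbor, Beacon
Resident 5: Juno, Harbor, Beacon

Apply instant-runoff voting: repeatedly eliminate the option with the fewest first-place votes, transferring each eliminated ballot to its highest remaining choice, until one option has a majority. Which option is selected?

Juno

Round 1: Harbor 2, Juno 2, Beacon 1. Beacon has the fewest and is eliminated.
Round 2: Juno 3, Harbor 2. Juno has a majority.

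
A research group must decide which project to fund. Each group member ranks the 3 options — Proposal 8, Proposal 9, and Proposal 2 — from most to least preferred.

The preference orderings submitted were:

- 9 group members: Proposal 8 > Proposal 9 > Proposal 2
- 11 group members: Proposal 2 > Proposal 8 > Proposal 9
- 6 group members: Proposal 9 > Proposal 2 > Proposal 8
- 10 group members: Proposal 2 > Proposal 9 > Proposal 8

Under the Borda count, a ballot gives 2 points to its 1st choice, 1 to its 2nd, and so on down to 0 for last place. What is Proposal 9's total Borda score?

Borda scores:
  Proposal 8: 9·2 + 11·1 + 6·0 + 10·0 = 29
  Proposal 9: 9·1 + 11·0 + 6·2 + 10·1 = 31
  Proposal 2: 9·0 + 11·2 + 6·1 + 10·2 = 48

31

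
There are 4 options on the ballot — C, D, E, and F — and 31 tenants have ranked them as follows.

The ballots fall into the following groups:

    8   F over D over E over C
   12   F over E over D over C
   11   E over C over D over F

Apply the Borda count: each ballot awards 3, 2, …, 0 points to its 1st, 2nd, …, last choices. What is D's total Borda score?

39

Borda scores:
  C: 8·0 + 12·0 + 11·2 = 22
  D: 8·2 + 12·1 + 11·1 = 39
  E: 8·1 + 12·2 + 11·3 = 65
  F: 8·3 + 12·3 + 11·0 = 60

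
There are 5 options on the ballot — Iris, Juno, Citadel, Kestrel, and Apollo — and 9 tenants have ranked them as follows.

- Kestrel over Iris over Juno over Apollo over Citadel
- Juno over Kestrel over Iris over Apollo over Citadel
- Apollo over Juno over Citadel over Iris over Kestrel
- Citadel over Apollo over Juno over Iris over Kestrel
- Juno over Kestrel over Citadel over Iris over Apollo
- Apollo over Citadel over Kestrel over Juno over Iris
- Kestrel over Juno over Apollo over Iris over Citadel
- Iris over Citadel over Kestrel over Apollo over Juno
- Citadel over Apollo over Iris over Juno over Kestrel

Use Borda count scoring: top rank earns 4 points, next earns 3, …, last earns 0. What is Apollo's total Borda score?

Borda scores:
  Iris: 3 + 2 + 1 + 1 + 1 + 0 + 1 + 4 + 2 = 15
  Juno: 2 + 4 + 3 + 2 + 4 + 1 + 3 + 0 + 1 = 20
  Citadel: 0 + 0 + 2 + 4 + 2 + 3 + 0 + 3 + 4 = 18
  Kestrel: 4 + 3 + 0 + 0 + 3 + 2 + 4 + 2 + 0 = 18
  Apollo: 1 + 1 + 4 + 3 + 0 + 4 + 2 + 1 + 3 = 19

19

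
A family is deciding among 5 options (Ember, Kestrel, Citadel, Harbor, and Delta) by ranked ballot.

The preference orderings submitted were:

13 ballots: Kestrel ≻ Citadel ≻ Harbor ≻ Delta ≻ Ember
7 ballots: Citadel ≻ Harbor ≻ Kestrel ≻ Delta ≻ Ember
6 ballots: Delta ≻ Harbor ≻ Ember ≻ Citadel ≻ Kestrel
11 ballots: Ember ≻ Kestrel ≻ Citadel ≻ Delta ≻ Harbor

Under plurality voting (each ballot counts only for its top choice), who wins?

First-place vote totals:
  Ember: 11
  Kestrel: 13
  Citadel: 7
  Harbor: 0
  Delta: 6
Kestrel has the most first-place votes.

Kestrel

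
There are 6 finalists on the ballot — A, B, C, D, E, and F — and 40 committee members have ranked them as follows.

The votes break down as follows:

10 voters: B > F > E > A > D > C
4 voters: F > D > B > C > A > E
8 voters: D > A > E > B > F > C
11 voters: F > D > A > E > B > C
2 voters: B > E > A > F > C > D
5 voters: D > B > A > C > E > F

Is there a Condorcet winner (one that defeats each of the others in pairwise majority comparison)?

No

Head-to-head results (40 voters total):
A vs B: B wins 21–19.
A vs C: A wins 36–4.
A vs D: D wins 28–12.
A vs E: A wins 28–12.
A vs F: F wins 25–15.
B vs C: B wins 40–0.
B vs D: D wins 28–12.
B vs E: B wins 21–19.
B vs F: B wins 25–15.
C vs D: D wins 38–2.
C vs E: E wins 31–9.
C vs F: F wins 35–5.
D vs E: D wins 28–12.
D vs F: F wins 27–13.
E vs F: F wins 25–15.
No candidate beats all others: B beats F beats D beats B, a majority cycle.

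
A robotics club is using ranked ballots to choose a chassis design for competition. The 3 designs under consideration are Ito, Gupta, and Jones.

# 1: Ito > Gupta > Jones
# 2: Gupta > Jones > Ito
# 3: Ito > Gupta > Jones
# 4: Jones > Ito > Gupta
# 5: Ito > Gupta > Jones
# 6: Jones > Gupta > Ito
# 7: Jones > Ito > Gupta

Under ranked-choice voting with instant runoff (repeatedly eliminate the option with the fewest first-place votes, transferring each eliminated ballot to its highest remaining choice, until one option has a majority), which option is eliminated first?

Round 1: Ito 3, Jones 3, Gupta 1. Gupta has the fewest and is eliminated.
Round 2: Jones 4, Ito 3. Jones has a majority.

Gupta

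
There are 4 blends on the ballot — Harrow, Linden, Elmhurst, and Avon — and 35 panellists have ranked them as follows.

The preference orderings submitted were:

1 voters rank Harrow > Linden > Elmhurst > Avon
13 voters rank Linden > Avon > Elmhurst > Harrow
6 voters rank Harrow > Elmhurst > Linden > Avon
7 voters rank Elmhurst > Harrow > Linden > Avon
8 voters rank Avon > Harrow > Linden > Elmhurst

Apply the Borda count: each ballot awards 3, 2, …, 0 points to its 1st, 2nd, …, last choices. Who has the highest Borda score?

Borda scores:
  Harrow: 3 + 13·0 + 6·3 + 7·2 + 8·2 = 51
  Linden: 2 + 13·3 + 6·1 + 7·1 + 8·1 = 62
  Elmhurst: 1 + 13·1 + 6·2 + 7·3 + 8·0 = 47
  Avon: 0 + 13·2 + 6·0 + 7·0 + 8·3 = 50
Linden has the highest total.

Linden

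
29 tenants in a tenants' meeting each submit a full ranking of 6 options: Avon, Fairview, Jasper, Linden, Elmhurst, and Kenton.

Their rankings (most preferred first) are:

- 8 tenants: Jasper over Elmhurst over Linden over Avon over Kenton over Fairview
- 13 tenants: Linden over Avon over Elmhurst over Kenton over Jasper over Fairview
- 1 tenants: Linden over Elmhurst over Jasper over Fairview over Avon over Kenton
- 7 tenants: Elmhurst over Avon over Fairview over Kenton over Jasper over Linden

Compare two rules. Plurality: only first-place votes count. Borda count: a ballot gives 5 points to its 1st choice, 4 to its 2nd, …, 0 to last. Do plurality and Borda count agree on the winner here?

Plurality first-place counts: Avon 0, Fairview 0, Jasper 8, Linden 14, Elmhurst 7, Kenton 0 → Linden.
Borda totals: Avon 97, Fairview 23, Jasper 63, Linden 94, Elmhurst 110, Kenton 48 → Elmhurst.
The two rules disagree: plurality picks Linden, Borda picks Elmhurst.

No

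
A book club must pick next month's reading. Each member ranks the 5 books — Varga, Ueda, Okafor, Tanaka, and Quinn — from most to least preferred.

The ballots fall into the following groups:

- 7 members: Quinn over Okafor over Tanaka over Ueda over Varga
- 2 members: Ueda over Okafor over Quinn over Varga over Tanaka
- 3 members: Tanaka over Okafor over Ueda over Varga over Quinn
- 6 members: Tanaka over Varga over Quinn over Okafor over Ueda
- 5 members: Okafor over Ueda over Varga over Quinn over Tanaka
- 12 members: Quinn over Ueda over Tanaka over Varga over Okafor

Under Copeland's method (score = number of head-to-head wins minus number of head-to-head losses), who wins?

Quinn

Pairwise results:
  Varga vs Ueda: Ueda wins 29–6.
  Varga vs Okafor: Varga wins 18–17.
  Varga vs Tanaka: Tanaka wins 28–7.
  Varga vs Quinn: Quinn wins 21–14.
  Ueda vs Okafor: Okafor wins 21–14.
  Ueda vs Tanaka: Ueda wins 19–16.
  Ueda vs Quinn: Quinn wins 25–10.
  Okafor vs Tanaka: Tanaka wins 21–14.
  Okafor vs Quinn: Quinn wins 25–10.
  Tanaka vs Quinn: Quinn wins 26–9.
Copeland scores (wins − losses):
  Varga: 1 − 3 = -2
  Ueda: 2 − 2 = 0
  Okafor: 1 − 3 = -2
  Tanaka: 2 − 2 = 0
  Quinn: 4 − 0 = 4
Quinn has the best Copeland score.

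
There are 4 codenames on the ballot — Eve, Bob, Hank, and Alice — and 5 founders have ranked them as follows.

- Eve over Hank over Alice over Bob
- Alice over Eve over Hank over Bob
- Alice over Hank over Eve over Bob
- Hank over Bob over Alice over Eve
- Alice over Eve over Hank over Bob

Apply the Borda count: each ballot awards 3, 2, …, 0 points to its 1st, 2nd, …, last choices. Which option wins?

Alice

Borda scores:
  Eve: 3 + 2 + 1 + 0 + 2 = 8
  Bob: 0 + 0 + 0 + 2 + 0 = 2
  Hank: 2 + 1 + 2 + 3 + 1 = 9
  Alice: 1 + 3 + 3 + 1 + 3 = 11
Alice has the highest total.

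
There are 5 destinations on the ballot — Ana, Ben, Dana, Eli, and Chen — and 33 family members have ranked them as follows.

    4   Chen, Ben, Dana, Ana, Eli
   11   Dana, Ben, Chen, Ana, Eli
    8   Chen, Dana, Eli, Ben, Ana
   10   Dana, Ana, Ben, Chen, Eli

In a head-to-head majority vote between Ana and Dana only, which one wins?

Ballots ranking Ana above Dana: 0.
Ballots ranking Dana above Ana: 4+11+8+10 = 33.
Dana wins the head-to-head, 33–0.

Dana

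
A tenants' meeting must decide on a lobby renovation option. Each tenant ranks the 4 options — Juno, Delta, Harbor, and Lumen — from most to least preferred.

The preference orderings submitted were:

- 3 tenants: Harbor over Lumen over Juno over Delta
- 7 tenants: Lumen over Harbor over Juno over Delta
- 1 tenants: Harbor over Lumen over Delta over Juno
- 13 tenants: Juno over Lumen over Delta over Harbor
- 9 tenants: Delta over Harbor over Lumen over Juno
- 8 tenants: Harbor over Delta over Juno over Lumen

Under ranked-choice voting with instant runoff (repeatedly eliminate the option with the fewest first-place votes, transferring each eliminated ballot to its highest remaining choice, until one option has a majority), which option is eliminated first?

Lumen

Round 1: Juno 13, Harbor 12, Delta 9, Lumen 7. Lumen has the fewest and is eliminated.
Round 2: Harbor 19, Juno 13, Delta 9. Delta has the fewest and is eliminated.
Round 3: Harbor 28, Juno 13. Harbor has a majority.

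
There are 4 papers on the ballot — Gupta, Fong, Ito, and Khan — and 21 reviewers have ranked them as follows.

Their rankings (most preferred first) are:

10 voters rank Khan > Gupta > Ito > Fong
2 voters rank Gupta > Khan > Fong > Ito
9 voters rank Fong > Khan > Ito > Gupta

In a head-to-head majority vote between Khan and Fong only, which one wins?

Ballots ranking Khan above Fong: 10+2 = 12.
Ballots ranking Fong above Khan: 9.
Khan wins the head-to-head, 12–9.

Khan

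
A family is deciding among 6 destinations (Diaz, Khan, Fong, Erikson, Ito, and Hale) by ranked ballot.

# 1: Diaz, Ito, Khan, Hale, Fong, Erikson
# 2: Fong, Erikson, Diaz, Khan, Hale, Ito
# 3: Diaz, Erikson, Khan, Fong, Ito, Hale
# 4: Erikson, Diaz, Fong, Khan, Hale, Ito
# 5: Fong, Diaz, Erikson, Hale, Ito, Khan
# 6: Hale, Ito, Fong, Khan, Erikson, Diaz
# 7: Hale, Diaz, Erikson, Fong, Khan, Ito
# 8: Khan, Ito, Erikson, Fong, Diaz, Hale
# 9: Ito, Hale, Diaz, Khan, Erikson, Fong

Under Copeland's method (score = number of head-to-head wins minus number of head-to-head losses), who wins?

Pairwise results:
  Diaz vs Khan: Diaz wins 7–2.
  Diaz vs Fong: Diaz wins 5–4.
  Diaz vs Erikson: Diaz wins 5–4.
  Diaz vs Ito: Diaz wins 6–3.
  Diaz vs Hale: Diaz wins 6–3.
  Khan vs Fong: Fong wins 5–4.
  Khan vs Erikson: Erikson wins 5–4.
  Khan vs Ito: Khan wins 5–4.
  Khan vs Hale: Khan wins 5–4.
  Fong vs Erikson: Erikson wins 5–4.
  Fong vs Ito: Fong wins 5–4.
  Fong vs Hale: Fong wins 5–4.
  Erikson vs Ito: Erikson wins 5–4.
  Erikson vs Hale: Erikson wins 5–4.
  Ito vs Hale: Hale wins 5–4.
Copeland scores (wins − losses):
  Diaz: 5 − 0 = 5
  Khan: 2 − 3 = -1
  Fong: 3 − 2 = 1
  Erikson: 4 − 1 = 3
  Ito: 0 − 5 = -5
  Hale: 1 − 4 = -3
Diaz has the best Copeland score.

Diaz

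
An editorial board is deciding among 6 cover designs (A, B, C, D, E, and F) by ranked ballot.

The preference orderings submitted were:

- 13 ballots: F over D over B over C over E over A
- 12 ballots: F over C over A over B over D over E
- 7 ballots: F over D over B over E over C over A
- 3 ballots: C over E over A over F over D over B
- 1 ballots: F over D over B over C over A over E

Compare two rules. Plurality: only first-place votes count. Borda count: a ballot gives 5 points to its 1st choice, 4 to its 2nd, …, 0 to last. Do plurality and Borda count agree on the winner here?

Yes

Plurality first-place counts: A 0, B 0, C 3, D 0, E 0, F 33 → F.
Borda totals: A 46, B 87, C 98, D 99, E 39, F 171 → F.
The two rules agree on F.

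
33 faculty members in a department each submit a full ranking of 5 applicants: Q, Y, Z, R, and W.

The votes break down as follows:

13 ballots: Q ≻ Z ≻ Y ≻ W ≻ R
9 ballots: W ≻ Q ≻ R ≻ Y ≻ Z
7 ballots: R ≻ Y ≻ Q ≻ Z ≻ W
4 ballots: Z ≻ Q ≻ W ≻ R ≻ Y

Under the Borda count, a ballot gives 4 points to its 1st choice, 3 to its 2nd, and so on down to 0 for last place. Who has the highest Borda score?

Borda scores:
  Q: 13·4 + 9·3 + 7·2 + 4·3 = 105
  Y: 13·2 + 9·1 + 7·3 + 4·0 = 56
  Z: 13·3 + 9·0 + 7·1 + 4·4 = 62
  R: 13·0 + 9·2 + 7·4 + 4·1 = 50
  W: 13·1 + 9·4 + 7·0 + 4·2 = 57
Q has the highest total.

Q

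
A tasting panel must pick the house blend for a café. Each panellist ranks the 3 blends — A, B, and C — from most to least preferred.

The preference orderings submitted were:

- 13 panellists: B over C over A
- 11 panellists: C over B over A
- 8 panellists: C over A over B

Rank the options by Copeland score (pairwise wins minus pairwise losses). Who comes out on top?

C

Pairwise results:
  A vs B: B wins 24–8.
  A vs C: C wins 32–0.
  B vs C: C wins 19–13.
Copeland scores (wins − losses):
  A: 0 − 2 = -2
  B: 1 − 1 = 0
  C: 2 − 0 = 2
C has the best Copeland score.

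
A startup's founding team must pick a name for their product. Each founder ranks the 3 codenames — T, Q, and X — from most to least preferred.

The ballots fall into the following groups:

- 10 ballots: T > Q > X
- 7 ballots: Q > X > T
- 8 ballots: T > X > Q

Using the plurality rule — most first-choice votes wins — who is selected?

T

First-place vote totals:
  T: 18
  Q: 7
  X: 0
T has the most first-place votes.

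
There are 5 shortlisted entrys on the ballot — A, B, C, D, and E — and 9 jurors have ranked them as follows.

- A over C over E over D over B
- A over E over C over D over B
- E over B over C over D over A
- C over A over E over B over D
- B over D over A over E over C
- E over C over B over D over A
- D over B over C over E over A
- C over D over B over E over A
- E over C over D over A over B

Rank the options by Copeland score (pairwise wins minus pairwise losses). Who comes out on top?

E

Pairwise results:
  A vs B: B wins 5–4.
  A vs C: C wins 6–3.
  A vs D: D wins 6–3.
  A vs E: E wins 5–4.
  B vs C: C wins 6–3.
  B vs D: D wins 5–4.
  B vs E: E wins 6–3.
  C vs D: C wins 7–2.
  C vs E: E wins 5–4.
  D vs E: E wins 6–3.
Copeland scores (wins − losses):
  A: 0 − 4 = -4
  B: 1 − 3 = -2
  C: 3 − 1 = 2
  D: 2 − 2 = 0
  E: 4 − 0 = 4
E has the best Copeland score.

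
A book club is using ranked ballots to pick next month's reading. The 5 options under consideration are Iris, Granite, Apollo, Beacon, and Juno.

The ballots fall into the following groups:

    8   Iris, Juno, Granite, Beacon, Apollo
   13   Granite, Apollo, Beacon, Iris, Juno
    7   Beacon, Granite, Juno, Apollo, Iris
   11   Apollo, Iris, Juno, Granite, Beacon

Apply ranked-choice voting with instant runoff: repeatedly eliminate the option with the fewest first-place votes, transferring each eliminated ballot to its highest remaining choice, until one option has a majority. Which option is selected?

Granite

Round 1: Granite 13, Apollo 11, Iris 8, Beacon 7, Juno 0. Juno has the fewest and is eliminated.
Round 2: Granite 13, Apollo 11, Iris 8, Beacon 7. Beacon has the fewest and is eliminated.
Round 3: Granite 20, Apollo 11, Iris 8. Granite has a majority.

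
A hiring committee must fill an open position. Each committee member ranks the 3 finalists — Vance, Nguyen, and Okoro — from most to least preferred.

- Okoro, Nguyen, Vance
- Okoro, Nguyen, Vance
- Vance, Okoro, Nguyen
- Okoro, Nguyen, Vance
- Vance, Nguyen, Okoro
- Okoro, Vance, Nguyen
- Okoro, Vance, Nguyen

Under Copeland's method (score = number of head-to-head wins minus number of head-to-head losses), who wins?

Okoro

Pairwise results:
  Vance vs Nguyen: Vance wins 4–3.
  Vance vs Okoro: Okoro wins 5–2.
  Nguyen vs Okoro: Okoro wins 6–1.
Copeland scores (wins − losses):
  Vance: 1 − 1 = 0
  Nguyen: 0 − 2 = -2
  Okoro: 2 − 0 = 2
Okoro has the best Copeland score.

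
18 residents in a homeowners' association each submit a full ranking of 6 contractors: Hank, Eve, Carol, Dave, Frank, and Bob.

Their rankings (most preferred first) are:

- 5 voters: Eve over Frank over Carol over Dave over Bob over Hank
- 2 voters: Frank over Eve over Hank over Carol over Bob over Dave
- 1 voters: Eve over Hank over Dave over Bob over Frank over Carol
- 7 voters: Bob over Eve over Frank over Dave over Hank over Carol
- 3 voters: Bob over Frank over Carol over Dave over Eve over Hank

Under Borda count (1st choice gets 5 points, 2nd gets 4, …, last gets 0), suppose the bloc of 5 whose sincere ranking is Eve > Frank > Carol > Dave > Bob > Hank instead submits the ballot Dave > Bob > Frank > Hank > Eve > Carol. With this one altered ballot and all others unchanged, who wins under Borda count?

Borda totals with the altered ballot: Hank 27, Eve 49, Carol 13, Dave 48, Frank 59, Bob 74.
The switch changes the winner from Eve to Bob.

Bob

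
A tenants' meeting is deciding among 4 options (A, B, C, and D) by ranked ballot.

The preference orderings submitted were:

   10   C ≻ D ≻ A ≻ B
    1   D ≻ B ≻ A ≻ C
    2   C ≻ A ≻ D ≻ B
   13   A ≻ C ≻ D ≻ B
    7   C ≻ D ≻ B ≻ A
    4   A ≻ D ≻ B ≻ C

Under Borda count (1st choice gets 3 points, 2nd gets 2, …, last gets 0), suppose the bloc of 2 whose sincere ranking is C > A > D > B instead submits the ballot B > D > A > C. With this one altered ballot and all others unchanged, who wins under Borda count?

C

Borda totals with the altered ballot: A 64, B 19, C 77, D 62.
The winner is unchanged: still C.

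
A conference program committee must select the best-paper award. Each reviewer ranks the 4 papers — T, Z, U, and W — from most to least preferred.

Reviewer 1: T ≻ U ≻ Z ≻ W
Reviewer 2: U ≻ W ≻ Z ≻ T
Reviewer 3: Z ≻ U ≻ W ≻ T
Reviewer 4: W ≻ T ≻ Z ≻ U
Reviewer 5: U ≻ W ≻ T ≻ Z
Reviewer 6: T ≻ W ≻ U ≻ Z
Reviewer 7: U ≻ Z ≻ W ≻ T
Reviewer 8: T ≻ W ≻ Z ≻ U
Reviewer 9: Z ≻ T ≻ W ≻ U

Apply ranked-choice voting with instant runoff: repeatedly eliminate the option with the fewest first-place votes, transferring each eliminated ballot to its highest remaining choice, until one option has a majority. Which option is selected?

Round 1: T 3, U 3, Z 2, W 1. W has the fewest and is eliminated.
Round 2: T 4, U 3, Z 2. Z has the fewest and is eliminated.
Round 3: T 5, U 4. T has a majority.

T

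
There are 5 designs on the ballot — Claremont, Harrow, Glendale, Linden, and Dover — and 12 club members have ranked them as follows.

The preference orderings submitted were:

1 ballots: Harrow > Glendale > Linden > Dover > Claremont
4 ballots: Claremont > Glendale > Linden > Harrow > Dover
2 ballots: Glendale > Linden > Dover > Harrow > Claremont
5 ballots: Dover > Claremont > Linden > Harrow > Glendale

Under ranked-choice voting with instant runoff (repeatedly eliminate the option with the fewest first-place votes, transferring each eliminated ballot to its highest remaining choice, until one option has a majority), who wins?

Dover

Round 1: Dover 5, Claremont 4, Glendale 2, Harrow 1, Linden 0. Linden has the fewest and is eliminated.
Round 2: Dover 5, Claremont 4, Glendale 2, Harrow 1. Harrow has the fewest and is eliminated.
Round 3: Dover 5, Claremont 4, Glendale 3. Glendale has the fewest and is eliminated.
Round 4: Dover 8, Claremont 4. Dover has a majority.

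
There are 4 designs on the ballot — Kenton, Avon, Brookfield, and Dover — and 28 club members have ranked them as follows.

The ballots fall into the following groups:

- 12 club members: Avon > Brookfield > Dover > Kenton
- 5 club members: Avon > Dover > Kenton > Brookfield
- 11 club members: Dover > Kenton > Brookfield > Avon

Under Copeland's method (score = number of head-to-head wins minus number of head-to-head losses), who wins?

Avon

Pairwise results:
  Kenton vs Avon: Avon wins 17–11.
  Kenton vs Brookfield: Kenton wins 16–12.
  Kenton vs Dover: Dover wins 28–0.
  Avon vs Brookfield: Avon wins 17–11.
  Avon vs Dover: Avon wins 17–11.
  Brookfield vs Dover: Dover wins 16–12.
Copeland scores (wins − losses):
  Kenton: 1 − 2 = -1
  Avon: 3 − 0 = 3
  Brookfield: 0 − 3 = -3
  Dover: 2 − 1 = 1
Avon has the best Copeland score.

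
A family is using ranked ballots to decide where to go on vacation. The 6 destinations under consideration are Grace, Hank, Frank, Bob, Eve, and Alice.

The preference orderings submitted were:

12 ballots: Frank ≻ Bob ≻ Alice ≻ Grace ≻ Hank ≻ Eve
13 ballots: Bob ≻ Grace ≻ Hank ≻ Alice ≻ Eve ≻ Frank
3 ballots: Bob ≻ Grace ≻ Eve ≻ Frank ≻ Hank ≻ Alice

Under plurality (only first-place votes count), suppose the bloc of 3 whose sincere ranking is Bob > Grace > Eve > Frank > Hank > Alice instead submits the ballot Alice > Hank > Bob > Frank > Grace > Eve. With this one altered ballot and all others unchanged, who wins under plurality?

First-place totals with the altered ballot: Grace 0, Hank 0, Frank 12, Bob 13, Eve 0, Alice 3.
The winner is unchanged: still Bob.

Bob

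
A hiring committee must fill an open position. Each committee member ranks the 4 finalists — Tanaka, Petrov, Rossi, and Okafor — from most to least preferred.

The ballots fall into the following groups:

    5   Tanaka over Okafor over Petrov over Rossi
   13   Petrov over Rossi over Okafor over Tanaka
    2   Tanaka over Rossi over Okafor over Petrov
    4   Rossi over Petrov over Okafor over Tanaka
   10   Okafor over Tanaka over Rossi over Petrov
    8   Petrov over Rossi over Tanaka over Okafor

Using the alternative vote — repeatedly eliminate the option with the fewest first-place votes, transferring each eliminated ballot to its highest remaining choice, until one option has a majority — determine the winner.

Petrov

Round 1: Petrov 21, Okafor 10, Tanaka 7, Rossi 4. Rossi has the fewest and is eliminated.
Round 2: Petrov 25, Okafor 10, Tanaka 7. Petrov has a majority.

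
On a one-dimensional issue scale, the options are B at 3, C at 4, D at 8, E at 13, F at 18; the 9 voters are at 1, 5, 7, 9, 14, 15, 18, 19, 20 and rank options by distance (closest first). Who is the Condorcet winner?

With single-peaked preferences on a line, the Condorcet winner is the candidate closest to the median voter.
The median voter (position 14) is closest to E at 13.
Check: E vs D — voters closer to E: 5 of 9.

E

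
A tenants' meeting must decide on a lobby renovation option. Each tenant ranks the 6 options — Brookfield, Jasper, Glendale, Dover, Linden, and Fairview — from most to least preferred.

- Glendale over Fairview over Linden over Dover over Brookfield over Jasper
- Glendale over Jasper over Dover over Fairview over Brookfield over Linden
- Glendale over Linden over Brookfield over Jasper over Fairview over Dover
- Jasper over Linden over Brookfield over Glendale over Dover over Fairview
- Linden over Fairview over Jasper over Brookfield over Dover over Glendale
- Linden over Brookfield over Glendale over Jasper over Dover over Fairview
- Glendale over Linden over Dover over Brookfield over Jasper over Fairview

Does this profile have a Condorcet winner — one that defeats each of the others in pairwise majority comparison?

Yes

Head-to-head results (7 voters total):
Brookfield vs Jasper: Brookfield wins 4–3.
Brookfield vs Glendale: Glendale wins 4–3.
Brookfield vs Dover: Brookfield wins 4–3.
Brookfield vs Linden: Linden wins 6–1.
Brookfield vs Fairview: Brookfield wins 4–3.
Jasper vs Glendale: Glendale wins 5–2.
Jasper vs Dover: Jasper wins 5–2.
Jasper vs Linden: Linden wins 5–2.
Jasper vs Fairview: Jasper wins 5–2.
Glendale vs Dover: Glendale wins 6–1.
Glendale vs Linden: Glendale wins 4–3.
Glendale vs Fairview: Glendale wins 6–1.
Dover vs Linden: Linden wins 6–1.
Dover vs Fairview: Dover wins 4–3.
Linden vs Fairview: Linden wins 5–2.
Glendale beats each rival — Brookfield (4–3), Jasper (5–2), Dover (6–1), Linden (4–3), Fairview (6–1) — so Glendale is the Condorcet winner.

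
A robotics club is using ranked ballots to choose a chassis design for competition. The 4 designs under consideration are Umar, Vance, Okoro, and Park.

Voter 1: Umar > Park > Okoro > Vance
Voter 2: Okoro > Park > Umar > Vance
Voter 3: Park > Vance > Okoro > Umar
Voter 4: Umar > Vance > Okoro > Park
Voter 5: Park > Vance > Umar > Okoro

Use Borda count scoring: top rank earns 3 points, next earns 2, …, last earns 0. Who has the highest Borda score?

Borda scores:
  Umar: 3 + 1 + 0 + 3 + 1 = 8
  Vance: 0 + 0 + 2 + 2 + 2 = 6
  Okoro: 1 + 3 + 1 + 1 + 0 = 6
  Park: 2 + 2 + 3 + 0 + 3 = 10
Park has the highest total.

Park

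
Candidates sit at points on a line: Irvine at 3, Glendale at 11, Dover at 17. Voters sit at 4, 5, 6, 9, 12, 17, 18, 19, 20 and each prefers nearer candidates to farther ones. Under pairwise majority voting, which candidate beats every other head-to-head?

With single-peaked preferences on a line, the Condorcet winner is the candidate closest to the median voter.
The median voter (position 12) is closest to Glendale at 11.
Check: Glendale vs Dover — voters closer to Glendale: 5 of 9.

Glendale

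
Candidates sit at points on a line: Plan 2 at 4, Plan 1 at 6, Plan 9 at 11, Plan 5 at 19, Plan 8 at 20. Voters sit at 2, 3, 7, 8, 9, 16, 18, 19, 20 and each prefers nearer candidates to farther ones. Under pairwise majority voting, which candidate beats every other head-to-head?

Plan 9

With single-peaked preferences on a line, the Condorcet winner is the candidate closest to the median voter.
The median voter (position 9) is closest to Plan 9 at 11.
Check: Plan 9 vs Plan 2 — voters closer to Plan 9: 6 of 9.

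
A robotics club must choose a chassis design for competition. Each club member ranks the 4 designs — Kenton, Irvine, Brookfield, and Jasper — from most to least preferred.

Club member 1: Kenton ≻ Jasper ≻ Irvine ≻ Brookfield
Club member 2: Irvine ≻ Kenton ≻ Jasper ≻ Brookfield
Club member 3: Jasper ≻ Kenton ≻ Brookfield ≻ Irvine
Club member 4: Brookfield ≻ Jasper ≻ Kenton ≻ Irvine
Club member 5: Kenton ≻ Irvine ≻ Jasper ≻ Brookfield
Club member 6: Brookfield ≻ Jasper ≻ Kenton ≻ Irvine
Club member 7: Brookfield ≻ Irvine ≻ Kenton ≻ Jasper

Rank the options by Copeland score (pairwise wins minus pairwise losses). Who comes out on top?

Pairwise results:
  Kenton vs Irvine: Kenton wins 5–2.
  Kenton vs Brookfield: Kenton wins 4–3.
  Kenton vs Jasper: Kenton wins 4–3.
  Irvine vs Brookfield: Brookfield wins 4–3.
  Irvine vs Jasper: Jasper wins 4–3.
  Brookfield vs Jasper: Jasper wins 4–3.
Copeland scores (wins − losses):
  Kenton: 3 − 0 = 3
  Irvine: 0 − 3 = -3
  Brookfield: 1 − 2 = -1
  Jasper: 2 − 1 = 1
Kenton has the best Copeland score.

Kenton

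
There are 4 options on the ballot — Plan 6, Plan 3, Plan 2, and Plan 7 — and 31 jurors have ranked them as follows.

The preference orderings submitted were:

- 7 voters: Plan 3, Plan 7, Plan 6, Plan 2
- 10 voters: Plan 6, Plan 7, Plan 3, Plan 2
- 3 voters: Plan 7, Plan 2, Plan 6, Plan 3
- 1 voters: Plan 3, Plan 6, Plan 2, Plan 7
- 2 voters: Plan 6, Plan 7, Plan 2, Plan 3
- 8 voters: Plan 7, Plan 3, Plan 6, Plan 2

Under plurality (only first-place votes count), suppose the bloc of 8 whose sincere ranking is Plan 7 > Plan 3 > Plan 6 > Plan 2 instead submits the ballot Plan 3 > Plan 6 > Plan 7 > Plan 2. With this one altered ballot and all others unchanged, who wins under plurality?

Plan 3

First-place totals with the altered ballot: Plan 6 12, Plan 3 16, Plan 2 0, Plan 7 3.
The switch changes the winner from Plan 6 to Plan 3.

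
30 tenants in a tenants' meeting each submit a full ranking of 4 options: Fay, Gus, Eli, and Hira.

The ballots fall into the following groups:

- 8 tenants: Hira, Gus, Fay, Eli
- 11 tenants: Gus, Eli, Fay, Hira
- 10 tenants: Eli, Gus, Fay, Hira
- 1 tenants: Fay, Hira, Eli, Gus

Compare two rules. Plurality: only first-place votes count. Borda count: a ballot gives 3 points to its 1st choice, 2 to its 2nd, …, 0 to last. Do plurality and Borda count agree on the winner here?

Yes

Plurality first-place counts: Fay 1, Gus 11, Eli 10, Hira 8 → Gus.
Borda totals: Fay 32, Gus 69, Eli 53, Hira 26 → Gus.
The two rules agree on Gus.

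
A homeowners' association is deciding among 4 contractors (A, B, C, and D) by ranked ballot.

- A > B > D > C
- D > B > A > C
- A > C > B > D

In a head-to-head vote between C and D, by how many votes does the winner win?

Ballots ranking C above D: 1.
Ballots ranking D above C: 2.
D wins 2–1, a margin of 1.

1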